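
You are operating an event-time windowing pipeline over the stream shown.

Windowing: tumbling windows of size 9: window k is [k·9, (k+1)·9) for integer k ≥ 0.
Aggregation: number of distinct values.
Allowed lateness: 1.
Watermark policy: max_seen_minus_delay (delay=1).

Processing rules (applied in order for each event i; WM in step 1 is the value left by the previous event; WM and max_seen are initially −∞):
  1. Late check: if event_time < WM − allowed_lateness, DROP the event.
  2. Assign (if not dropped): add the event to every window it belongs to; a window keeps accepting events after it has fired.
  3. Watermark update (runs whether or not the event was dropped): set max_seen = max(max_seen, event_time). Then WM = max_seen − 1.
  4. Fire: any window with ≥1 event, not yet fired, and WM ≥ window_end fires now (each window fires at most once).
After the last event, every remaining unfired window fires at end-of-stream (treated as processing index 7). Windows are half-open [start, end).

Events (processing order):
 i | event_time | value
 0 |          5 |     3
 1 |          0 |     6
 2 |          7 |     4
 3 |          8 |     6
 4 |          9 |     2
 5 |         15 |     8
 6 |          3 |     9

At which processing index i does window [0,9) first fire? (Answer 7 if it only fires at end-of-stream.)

5

i=0 t=5 v=3: → [0,9); WM=4
i=1 t=0 v=6: DROP (t<4-1); WM=4
i=2 t=7 v=4: → [0,9); WM=6
i=3 t=8 v=6: → [0,9); WM=7
i=4 t=9 v=2: → [9,18); WM=8
i=5 t=15 v=8: → [9,18); WM=14; [0,9) fires=3
i=6 t=3 v=9: DROP (t<14-1); WM=14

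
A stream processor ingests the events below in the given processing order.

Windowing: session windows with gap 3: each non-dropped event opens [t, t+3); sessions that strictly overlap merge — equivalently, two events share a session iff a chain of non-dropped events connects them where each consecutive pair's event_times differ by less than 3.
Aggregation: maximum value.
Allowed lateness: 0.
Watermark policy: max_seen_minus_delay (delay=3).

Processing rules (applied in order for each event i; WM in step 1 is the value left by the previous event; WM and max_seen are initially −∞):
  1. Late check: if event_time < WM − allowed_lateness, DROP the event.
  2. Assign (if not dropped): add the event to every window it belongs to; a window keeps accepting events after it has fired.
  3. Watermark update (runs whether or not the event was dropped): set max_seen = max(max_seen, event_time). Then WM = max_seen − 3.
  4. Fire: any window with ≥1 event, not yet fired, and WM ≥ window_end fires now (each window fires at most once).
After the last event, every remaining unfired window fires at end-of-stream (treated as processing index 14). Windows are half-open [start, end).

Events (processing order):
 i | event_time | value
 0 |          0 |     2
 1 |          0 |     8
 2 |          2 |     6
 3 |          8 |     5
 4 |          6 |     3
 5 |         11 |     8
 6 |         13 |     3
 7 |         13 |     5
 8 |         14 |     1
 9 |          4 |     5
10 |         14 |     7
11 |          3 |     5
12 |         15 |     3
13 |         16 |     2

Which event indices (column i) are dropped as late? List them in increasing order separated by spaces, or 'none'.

9 11

i=0 t=0 v=2: → [0,3); WM=-3
i=1 t=0 v=8: → [0,3); WM=-3
i=2 t=2 v=6: → [0,5); WM=-1
i=3 t=8 v=5: → [8,11); WM=5
i=4 t=6 v=3: → [6,11); WM=5
i=5 t=11 v=8: → [11,14); WM=8
i=6 t=13 v=3: → [11,16); WM=10
i=7 t=13 v=5: → [11,16); WM=10
i=8 t=14 v=1: → [11,17); WM=11
i=9 t=4 v=5: DROP (t<11-0); WM=11
i=10 t=14 v=7: → [11,17); WM=11
i=11 t=3 v=5: DROP (t<11-0); WM=11
i=12 t=15 v=3: → [11,18); WM=12
i=13 t=16 v=2: → [11,19); WM=13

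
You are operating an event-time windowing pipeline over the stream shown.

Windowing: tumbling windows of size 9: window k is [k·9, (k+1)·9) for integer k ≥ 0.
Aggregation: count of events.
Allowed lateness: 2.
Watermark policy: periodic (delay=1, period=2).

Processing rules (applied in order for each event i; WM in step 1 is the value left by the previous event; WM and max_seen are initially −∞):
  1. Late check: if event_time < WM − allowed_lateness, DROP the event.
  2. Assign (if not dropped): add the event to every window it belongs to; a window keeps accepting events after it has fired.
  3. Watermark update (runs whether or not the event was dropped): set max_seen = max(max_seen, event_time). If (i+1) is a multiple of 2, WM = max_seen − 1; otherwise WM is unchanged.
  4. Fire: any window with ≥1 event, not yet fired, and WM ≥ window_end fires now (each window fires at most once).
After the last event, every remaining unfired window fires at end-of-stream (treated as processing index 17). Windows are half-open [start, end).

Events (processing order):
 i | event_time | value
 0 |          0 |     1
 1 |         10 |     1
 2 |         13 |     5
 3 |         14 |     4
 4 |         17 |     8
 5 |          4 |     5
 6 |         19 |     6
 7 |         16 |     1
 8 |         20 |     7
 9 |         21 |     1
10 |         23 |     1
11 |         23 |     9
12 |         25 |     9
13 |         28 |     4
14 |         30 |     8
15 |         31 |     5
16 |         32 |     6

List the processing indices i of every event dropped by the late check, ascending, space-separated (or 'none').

5

i=0 t=0 v=1: → [0,9); WM=−∞
i=1 t=10 v=1: → [9,18); WM=9; [0,9) fires=1
i=2 t=13 v=5: → [9,18); WM=9
i=3 t=14 v=4: → [9,18); WM=13
i=4 t=17 v=8: → [9,18); WM=13
i=5 t=4 v=5: DROP (t<13-2); WM=16
i=6 t=19 v=6: → [18,27); WM=16
i=7 t=16 v=1: → [9,18); WM=18; [9,18) fires=5
i=8 t=20 v=7: → [18,27); WM=18
i=9 t=21 v=1: → [18,27); WM=20
i=10 t=23 v=1: → [18,27); WM=20
i=11 t=23 v=9: → [18,27); WM=22
i=12 t=25 v=9: → [18,27); WM=22
i=13 t=28 v=4: → [27,36); WM=27; [18,27) fires=6
i=14 t=30 v=8: → [27,36); WM=27
i=15 t=31 v=5: → [27,36); WM=30
i=16 t=32 v=6: → [27,36); WM=30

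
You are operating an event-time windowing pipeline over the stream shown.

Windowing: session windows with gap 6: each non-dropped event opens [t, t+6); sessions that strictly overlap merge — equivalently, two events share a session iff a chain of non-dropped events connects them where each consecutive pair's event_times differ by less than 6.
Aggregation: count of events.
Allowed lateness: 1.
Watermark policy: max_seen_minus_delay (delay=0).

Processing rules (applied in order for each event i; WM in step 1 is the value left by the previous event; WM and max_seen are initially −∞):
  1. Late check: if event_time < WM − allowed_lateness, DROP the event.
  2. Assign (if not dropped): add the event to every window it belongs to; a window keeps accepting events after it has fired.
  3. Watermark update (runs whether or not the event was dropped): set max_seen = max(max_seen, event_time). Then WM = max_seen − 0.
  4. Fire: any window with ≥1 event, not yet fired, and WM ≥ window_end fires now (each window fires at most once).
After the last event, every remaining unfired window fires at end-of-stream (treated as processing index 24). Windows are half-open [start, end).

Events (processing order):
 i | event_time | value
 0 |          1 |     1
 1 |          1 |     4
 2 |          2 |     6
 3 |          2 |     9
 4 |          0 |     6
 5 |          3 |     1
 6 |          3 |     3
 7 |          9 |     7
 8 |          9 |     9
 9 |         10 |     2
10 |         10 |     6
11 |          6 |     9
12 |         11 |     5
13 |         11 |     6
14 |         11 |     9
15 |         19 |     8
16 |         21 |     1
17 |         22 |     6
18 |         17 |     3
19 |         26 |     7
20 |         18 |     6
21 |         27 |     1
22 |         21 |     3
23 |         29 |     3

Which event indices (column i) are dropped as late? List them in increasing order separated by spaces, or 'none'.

4 11 18 20 22

i=0 t=1 v=1: → [1,7); WM=1
i=1 t=1 v=4: → [1,7); WM=1
i=2 t=2 v=6: → [1,8); WM=2
i=3 t=2 v=9: → [1,8); WM=2
i=4 t=0 v=6: DROP (t<2-1); WM=2
i=5 t=3 v=1: → [1,9); WM=3
i=6 t=3 v=3: → [1,9); WM=3
i=7 t=9 v=7: → [9,15); WM=9
i=8 t=9 v=9: → [9,15); WM=9
i=9 t=10 v=2: → [9,16); WM=10
i=10 t=10 v=6: → [9,16); WM=10
i=11 t=6 v=9: DROP (t<10-1); WM=10
i=12 t=11 v=5: → [9,17); WM=11
i=13 t=11 v=6: → [9,17); WM=11
i=14 t=11 v=9: → [9,17); WM=11
i=15 t=19 v=8: → [19,25); WM=19
i=16 t=21 v=1: → [19,27); WM=21
i=17 t=22 v=6: → [19,28); WM=22
i=18 t=17 v=3: DROP (t<22-1); WM=22
i=19 t=26 v=7: → [19,32); WM=26
i=20 t=18 v=6: DROP (t<26-1); WM=26
i=21 t=27 v=1: → [19,33); WM=27
i=22 t=21 v=3: DROP (t<27-1); WM=27
i=23 t=29 v=3: → [19,35); WM=29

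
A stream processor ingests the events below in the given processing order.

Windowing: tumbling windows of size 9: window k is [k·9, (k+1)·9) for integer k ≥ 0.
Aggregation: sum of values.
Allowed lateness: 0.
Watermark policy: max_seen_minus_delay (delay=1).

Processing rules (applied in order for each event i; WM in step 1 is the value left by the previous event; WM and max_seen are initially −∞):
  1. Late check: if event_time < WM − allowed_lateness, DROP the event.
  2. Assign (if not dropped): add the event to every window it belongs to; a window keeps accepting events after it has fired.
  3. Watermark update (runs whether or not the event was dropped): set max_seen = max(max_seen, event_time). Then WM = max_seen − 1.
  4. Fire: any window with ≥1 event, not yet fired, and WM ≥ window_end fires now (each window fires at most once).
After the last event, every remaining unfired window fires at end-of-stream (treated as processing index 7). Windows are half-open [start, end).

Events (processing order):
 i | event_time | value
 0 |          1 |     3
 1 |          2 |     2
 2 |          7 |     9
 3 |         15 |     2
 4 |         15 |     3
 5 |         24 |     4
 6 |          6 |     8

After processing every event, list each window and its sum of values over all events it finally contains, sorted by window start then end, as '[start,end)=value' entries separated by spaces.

[0,9)=14 [9,18)=5 [18,27)=4

i=0 t=1 v=3: → [0,9); WM=0
i=1 t=2 v=2: → [0,9); WM=1
i=2 t=7 v=9: → [0,9); WM=6
i=3 t=15 v=2: → [9,18); WM=14; [0,9) fires=14
i=4 t=15 v=3: → [9,18); WM=14
i=5 t=24 v=4: → [18,27); WM=23; [9,18) fires=5
i=6 t=6 v=8: DROP (t<23-0); WM=23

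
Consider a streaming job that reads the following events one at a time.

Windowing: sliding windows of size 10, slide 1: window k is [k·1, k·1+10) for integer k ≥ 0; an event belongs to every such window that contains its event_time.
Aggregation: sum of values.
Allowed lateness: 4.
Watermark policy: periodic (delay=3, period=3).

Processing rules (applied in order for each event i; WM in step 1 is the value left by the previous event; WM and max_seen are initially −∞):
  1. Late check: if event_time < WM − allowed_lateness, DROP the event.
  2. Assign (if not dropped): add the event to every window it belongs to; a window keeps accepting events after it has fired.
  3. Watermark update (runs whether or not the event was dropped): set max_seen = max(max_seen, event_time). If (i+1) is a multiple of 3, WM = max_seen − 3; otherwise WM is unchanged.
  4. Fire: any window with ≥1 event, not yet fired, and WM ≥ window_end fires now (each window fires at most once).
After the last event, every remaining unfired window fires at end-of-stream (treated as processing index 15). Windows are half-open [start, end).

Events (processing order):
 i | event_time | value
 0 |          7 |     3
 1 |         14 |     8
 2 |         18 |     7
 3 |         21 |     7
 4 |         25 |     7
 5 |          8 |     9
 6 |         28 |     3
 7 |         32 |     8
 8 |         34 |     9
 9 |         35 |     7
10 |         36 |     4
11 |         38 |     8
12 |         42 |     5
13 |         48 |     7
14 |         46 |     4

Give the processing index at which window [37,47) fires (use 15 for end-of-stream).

i=0 t=7 v=3: → [7,17),[6,16),[5,15),[4,14),[3,13),[2,12),[1,11),[0,10); WM=−∞
i=1 t=14 v=8: → [14,24),[13,23),[12,22),[11,21),[10,20),[9,19),[8,18),[7,17),[6,16),[5,15); WM=−∞
i=2 t=18 v=7: → [18,28),[17,27),[16,26),[15,25),[14,24),[13,23),[12,22),[11,21),[10,20),[9,19); WM=15; [0,10) fires=3 [1,11) fires=3 [2,12) fires=3 [3,13) fires=3 [4,14) fires=3 [5,15) fires=11
i=3 t=21 v=7: → [21,31),[20,30),[19,29),[18,28),[17,27),[16,26),[15,25),[14,24),[13,23),[12,22); WM=15
i=4 t=25 v=7: → [25,35),[24,34),[23,33),[22,32),[21,31),[20,30),[19,29),[18,28),[17,27),[16,26); WM=15
i=5 t=8 v=9: DROP (t<15-4); WM=22; [6,16) fires=11 [7,17) fires=11 [8,18) fires=8 [9,19) fires=15 [10,20) fires=15 [11,21) fires=15 [12,22) fires=22
i=6 t=28 v=3: → [28,38),[27,37),[26,36),[25,35),[24,34),[23,33),[22,32),[21,31),[20,30),[19,29); WM=22
i=7 t=32 v=8: → [32,42),[31,41),[30,40),[29,39),[28,38),[27,37),[26,36),[25,35),[24,34),[23,33); WM=22
i=8 t=34 v=9: → [34,44),[33,43),[32,42),[31,41),[30,40),[29,39),[28,38),[27,37),[26,36),[25,35); WM=31; [13,23) fires=22 [14,24) fires=22 [15,25) fires=14 [16,26) fires=21 [17,27) fires=21 [18,28) fires=21 [19,29) fires=17 [20,30) fires=17 [21,31) fires=17
i=9 t=35 v=7: → [35,45),[34,44),[33,43),[32,42),[31,41),[30,40),[29,39),[28,38),[27,37),[26,36); WM=31
i=10 t=36 v=4: → [36,46),[35,45),[34,44),[33,43),[32,42),[31,41),[30,40),[29,39),[28,38),[27,37); WM=31
i=11 t=38 v=8: → [38,48),[37,47),[36,46),[35,45),[34,44),[33,43),[32,42),[31,41),[30,40),[29,39); WM=35; [22,32) fires=10 [23,33) fires=18 [24,34) fires=18 [25,35) fires=27
i=12 t=42 v=5: → [42,52),[41,51),[40,50),[39,49),[38,48),[37,47),[36,46),[35,45),[34,44),[33,43); WM=35
i=13 t=48 v=7: → [48,58),[47,57),[46,56),[45,55),[44,54),[43,53),[42,52),[41,51),[40,50),[39,49); WM=35
i=14 t=46 v=4: → [46,56),[45,55),[44,54),[43,53),[42,52),[41,51),[40,50),[39,49),[38,48),[37,47); WM=45; [26,36) fires=27 [27,37) fires=31 [28,38) fires=31 [29,39) fires=36 [30,40) fires=36 [31,41) fires=36 [32,42) fires=36 [33,43) fires=33 [34,44) fires=33 [35,45) fires=24

15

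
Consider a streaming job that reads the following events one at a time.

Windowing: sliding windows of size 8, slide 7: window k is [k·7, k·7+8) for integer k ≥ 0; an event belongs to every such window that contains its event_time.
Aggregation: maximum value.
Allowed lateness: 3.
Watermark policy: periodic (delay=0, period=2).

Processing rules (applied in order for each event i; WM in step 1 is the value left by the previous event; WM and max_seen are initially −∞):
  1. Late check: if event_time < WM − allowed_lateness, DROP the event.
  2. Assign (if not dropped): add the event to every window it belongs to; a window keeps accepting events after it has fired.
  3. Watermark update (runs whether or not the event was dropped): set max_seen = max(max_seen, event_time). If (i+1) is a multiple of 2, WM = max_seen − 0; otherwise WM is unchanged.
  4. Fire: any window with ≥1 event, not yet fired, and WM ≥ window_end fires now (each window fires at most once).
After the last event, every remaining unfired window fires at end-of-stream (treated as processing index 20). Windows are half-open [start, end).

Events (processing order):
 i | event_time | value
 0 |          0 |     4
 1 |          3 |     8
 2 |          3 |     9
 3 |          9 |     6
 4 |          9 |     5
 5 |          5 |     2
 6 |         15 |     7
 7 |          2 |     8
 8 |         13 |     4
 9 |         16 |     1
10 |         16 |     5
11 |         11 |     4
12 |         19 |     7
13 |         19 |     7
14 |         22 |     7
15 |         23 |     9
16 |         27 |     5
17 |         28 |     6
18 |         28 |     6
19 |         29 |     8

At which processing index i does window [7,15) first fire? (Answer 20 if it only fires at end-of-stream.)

i=0 t=0 v=4: → [0,8); WM=−∞
i=1 t=3 v=8: → [0,8); WM=3
i=2 t=3 v=9: → [0,8); WM=3
i=3 t=9 v=6: → [7,15); WM=9; [0,8) fires=9
i=4 t=9 v=5: → [7,15); WM=9
i=5 t=5 v=2: DROP (t<9-3); WM=9
i=6 t=15 v=7: → [14,22); WM=9
i=7 t=2 v=8: DROP (t<9-3); WM=15; [7,15) fires=6
i=8 t=13 v=4: → [7,15); WM=15
i=9 t=16 v=1: → [14,22); WM=16
i=10 t=16 v=5: → [14,22); WM=16
i=11 t=11 v=4: DROP (t<16-3); WM=16
i=12 t=19 v=7: → [14,22); WM=16
i=13 t=19 v=7: → [14,22); WM=19
i=14 t=22 v=7: → [21,29); WM=19
i=15 t=23 v=9: → [21,29); WM=23; [14,22) fires=7
i=16 t=27 v=5: → [21,29); WM=23
i=17 t=28 v=6: → [28,36),[21,29); WM=28
i=18 t=28 v=6: → [28,36),[21,29); WM=28
i=19 t=29 v=8: → [28,36); WM=29; [21,29) fires=9

7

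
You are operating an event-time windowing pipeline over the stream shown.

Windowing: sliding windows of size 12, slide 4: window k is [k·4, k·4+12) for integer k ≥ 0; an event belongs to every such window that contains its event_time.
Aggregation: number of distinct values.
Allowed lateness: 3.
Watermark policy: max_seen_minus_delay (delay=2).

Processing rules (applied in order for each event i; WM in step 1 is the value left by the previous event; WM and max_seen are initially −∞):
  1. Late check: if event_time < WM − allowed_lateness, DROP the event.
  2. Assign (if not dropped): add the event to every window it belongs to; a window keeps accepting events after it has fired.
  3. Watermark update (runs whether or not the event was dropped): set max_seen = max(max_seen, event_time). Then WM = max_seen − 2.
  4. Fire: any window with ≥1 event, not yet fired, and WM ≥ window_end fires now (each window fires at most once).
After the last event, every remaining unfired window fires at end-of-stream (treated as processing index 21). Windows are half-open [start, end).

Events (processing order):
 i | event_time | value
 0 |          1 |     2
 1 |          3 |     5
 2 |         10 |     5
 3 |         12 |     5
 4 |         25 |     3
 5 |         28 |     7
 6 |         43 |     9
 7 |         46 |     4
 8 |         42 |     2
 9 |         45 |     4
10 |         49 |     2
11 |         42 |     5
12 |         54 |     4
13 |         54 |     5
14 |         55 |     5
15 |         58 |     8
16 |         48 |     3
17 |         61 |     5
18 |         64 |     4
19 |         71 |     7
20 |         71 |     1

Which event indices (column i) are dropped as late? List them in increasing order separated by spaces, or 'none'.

11 16

i=0 t=1 v=2: → [0,12); WM=-1
i=1 t=3 v=5: → [0,12); WM=1
i=2 t=10 v=5: → [8,20),[4,16),[0,12); WM=8
i=3 t=12 v=5: → [12,24),[8,20),[4,16); WM=10
i=4 t=25 v=3: → [24,36),[20,32),[16,28); WM=23; [0,12) fires=2 [4,16) fires=1 [8,20) fires=1
i=5 t=28 v=7: → [28,40),[24,36),[20,32); WM=26; [12,24) fires=1
i=6 t=43 v=9: → [40,52),[36,48),[32,44); WM=41; [16,28) fires=1 [20,32) fires=2 [24,36) fires=2 [28,40) fires=1
i=7 t=46 v=4: → [44,56),[40,52),[36,48); WM=44; [32,44) fires=1
i=8 t=42 v=2: → [40,52),[36,48),[32,44); WM=44
i=9 t=45 v=4: → [44,56),[40,52),[36,48); WM=44
i=10 t=49 v=2: → [48,60),[44,56),[40,52); WM=47
i=11 t=42 v=5: DROP (t<47-3); WM=47
i=12 t=54 v=4: → [52,64),[48,60),[44,56); WM=52; [36,48) fires=3 [40,52) fires=3
i=13 t=54 v=5: → [52,64),[48,60),[44,56); WM=52
i=14 t=55 v=5: → [52,64),[48,60),[44,56); WM=53
i=15 t=58 v=8: → [56,68),[52,64),[48,60); WM=56; [44,56) fires=3
i=16 t=48 v=3: DROP (t<56-3); WM=56
i=17 t=61 v=5: → [60,72),[56,68),[52,64); WM=59
i=18 t=64 v=4: → [64,76),[60,72),[56,68); WM=62; [48,60) fires=4
i=19 t=71 v=7: → [68,80),[64,76),[60,72); WM=69; [52,64) fires=3 [56,68) fires=3
i=20 t=71 v=1: → [68,80),[64,76),[60,72); WM=69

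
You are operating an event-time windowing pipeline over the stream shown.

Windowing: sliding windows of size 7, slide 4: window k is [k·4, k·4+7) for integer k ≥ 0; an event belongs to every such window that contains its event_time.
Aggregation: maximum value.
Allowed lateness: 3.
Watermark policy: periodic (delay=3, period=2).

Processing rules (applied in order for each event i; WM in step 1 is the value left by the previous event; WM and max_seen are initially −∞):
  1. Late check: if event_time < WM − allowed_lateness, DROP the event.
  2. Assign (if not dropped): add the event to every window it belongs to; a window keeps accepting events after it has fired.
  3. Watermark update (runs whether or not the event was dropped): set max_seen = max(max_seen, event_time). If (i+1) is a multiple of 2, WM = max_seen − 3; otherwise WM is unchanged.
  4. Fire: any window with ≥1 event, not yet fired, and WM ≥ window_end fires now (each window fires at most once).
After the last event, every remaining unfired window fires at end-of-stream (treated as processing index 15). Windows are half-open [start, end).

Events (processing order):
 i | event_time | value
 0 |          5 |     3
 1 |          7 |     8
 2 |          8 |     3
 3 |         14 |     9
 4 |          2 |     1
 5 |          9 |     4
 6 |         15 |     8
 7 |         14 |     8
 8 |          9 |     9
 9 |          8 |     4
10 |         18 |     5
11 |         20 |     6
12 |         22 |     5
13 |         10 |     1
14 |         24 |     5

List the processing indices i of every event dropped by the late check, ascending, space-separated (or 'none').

i=0 t=5 v=3: → [4,11),[0,7); WM=−∞
i=1 t=7 v=8: → [4,11); WM=4
i=2 t=8 v=3: → [8,15),[4,11); WM=4
i=3 t=14 v=9: → [12,19),[8,15); WM=11; [0,7) fires=3 [4,11) fires=8
i=4 t=2 v=1: DROP (t<11-3); WM=11
i=5 t=9 v=4: → [8,15),[4,11); WM=11
i=6 t=15 v=8: → [12,19); WM=11
i=7 t=14 v=8: → [12,19),[8,15); WM=12
i=8 t=9 v=9: → [8,15),[4,11); WM=12
i=9 t=8 v=4: DROP (t<12-3); WM=12
i=10 t=18 v=5: → [16,23),[12,19); WM=12
i=11 t=20 v=6: → [20,27),[16,23); WM=17; [8,15) fires=9
i=12 t=22 v=5: → [20,27),[16,23); WM=17
i=13 t=10 v=1: DROP (t<17-3); WM=19; [12,19) fires=9
i=14 t=24 v=5: → [24,31),[20,27); WM=19

4 9 13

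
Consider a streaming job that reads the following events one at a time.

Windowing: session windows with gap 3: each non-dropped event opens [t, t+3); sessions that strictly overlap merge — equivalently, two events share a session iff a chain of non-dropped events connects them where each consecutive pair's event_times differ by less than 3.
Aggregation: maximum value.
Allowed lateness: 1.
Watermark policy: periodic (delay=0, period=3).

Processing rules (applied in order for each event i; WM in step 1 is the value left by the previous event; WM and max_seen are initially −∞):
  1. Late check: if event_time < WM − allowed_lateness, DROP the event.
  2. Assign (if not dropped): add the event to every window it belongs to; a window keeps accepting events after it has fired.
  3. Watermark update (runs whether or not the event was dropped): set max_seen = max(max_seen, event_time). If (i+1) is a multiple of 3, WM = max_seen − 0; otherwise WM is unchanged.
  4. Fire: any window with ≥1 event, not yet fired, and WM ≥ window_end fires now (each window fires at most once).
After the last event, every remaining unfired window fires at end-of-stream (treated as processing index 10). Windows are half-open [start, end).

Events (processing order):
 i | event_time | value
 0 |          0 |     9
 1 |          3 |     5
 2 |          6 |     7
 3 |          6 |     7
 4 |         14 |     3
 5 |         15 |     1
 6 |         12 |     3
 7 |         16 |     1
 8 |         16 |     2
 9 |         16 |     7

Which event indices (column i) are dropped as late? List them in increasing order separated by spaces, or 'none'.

i=0 t=0 v=9: → [0,3); WM=−∞
i=1 t=3 v=5: → [3,6); WM=−∞
i=2 t=6 v=7: → [6,9); WM=6
i=3 t=6 v=7: → [6,9); WM=6
i=4 t=14 v=3: → [14,17); WM=6
i=5 t=15 v=1: → [14,18); WM=15
i=6 t=12 v=3: DROP (t<15-1); WM=15
i=7 t=16 v=1: → [14,19); WM=15
i=8 t=16 v=2: → [14,19); WM=16
i=9 t=16 v=7: → [14,19); WM=16

6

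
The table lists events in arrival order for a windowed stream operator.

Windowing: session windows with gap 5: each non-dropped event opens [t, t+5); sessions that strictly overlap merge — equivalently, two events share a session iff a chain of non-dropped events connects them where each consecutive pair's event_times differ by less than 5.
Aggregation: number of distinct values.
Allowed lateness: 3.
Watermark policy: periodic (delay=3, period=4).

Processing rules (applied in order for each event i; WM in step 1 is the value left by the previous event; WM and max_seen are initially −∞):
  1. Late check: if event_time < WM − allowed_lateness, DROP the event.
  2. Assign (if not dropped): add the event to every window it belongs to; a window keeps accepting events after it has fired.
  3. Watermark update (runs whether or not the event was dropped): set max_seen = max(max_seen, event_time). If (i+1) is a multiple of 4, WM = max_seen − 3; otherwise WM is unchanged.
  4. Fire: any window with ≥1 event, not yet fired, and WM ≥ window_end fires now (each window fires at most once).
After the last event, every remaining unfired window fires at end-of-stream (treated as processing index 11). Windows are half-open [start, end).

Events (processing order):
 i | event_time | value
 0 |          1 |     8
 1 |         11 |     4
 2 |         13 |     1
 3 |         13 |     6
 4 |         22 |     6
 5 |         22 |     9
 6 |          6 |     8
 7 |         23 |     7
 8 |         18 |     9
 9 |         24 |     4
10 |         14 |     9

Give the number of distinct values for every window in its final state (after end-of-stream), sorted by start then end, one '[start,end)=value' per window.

i=0 t=1 v=8: → [1,6); WM=−∞
i=1 t=11 v=4: → [11,16); WM=−∞
i=2 t=13 v=1: → [11,18); WM=−∞
i=3 t=13 v=6: → [11,18); WM=10
i=4 t=22 v=6: → [22,27); WM=10
i=5 t=22 v=9: → [22,27); WM=10
i=6 t=6 v=8: DROP (t<10-3); WM=10
i=7 t=23 v=7: → [22,28); WM=20
i=8 t=18 v=9: → [18,28); WM=20
i=9 t=24 v=4: → [18,29); WM=20
i=10 t=14 v=9: DROP (t<20-3); WM=20

[1,6)=1 [11,18)=3 [18,29)=4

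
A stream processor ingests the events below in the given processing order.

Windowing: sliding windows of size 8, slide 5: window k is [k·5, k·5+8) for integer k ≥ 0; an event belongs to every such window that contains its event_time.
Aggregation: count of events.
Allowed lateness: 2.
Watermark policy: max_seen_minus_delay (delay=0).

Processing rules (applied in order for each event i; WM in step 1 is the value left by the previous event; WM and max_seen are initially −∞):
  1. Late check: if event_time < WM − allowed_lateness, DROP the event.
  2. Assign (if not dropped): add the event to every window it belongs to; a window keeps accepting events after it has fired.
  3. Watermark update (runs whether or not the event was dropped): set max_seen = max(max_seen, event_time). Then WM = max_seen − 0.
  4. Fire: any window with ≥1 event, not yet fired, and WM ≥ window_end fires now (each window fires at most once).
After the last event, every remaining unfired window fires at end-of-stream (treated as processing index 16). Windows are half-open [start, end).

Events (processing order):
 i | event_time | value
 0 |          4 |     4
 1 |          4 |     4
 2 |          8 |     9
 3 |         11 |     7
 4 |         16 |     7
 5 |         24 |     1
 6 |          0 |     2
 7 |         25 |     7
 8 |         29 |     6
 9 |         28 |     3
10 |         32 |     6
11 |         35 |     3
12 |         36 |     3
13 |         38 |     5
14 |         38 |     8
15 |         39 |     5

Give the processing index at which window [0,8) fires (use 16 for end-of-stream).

i=0 t=4 v=4: → [0,8); WM=4
i=1 t=4 v=4: → [0,8); WM=4
i=2 t=8 v=9: → [5,13); WM=8; [0,8) fires=2
i=3 t=11 v=7: → [10,18),[5,13); WM=11
i=4 t=16 v=7: → [15,23),[10,18); WM=16; [5,13) fires=2
i=5 t=24 v=1: → [20,28); WM=24; [10,18) fires=2 [15,23) fires=1
i=6 t=0 v=2: DROP (t<24-2); WM=24
i=7 t=25 v=7: → [25,33),[20,28); WM=25
i=8 t=29 v=6: → [25,33); WM=29; [20,28) fires=2
i=9 t=28 v=3: → [25,33); WM=29
i=10 t=32 v=6: → [30,38),[25,33); WM=32
i=11 t=35 v=3: → [35,43),[30,38); WM=35; [25,33) fires=4
i=12 t=36 v=3: → [35,43),[30,38); WM=36
i=13 t=38 v=5: → [35,43); WM=38; [30,38) fires=3
i=14 t=38 v=8: → [35,43); WM=38
i=15 t=39 v=5: → [35,43); WM=39

2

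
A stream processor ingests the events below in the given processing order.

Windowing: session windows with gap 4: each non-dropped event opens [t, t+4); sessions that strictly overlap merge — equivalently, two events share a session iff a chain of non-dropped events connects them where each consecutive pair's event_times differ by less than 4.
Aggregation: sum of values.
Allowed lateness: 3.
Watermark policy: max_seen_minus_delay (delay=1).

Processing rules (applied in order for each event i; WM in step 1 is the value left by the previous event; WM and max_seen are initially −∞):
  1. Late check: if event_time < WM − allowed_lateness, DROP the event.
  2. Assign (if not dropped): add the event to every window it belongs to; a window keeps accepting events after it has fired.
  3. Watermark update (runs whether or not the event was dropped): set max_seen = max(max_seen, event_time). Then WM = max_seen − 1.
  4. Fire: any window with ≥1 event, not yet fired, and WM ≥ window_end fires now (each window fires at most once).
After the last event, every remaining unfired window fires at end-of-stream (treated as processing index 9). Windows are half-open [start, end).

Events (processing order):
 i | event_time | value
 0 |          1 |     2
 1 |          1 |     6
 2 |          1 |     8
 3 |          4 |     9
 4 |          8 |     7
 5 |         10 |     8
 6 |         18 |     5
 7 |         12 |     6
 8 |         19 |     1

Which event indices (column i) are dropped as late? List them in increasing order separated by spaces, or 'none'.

7

i=0 t=1 v=2: → [1,5); WM=0
i=1 t=1 v=6: → [1,5); WM=0
i=2 t=1 v=8: → [1,5); WM=0
i=3 t=4 v=9: → [1,8); WM=3
i=4 t=8 v=7: → [8,12); WM=7
i=5 t=10 v=8: → [8,14); WM=9
i=6 t=18 v=5: → [18,22); WM=17
i=7 t=12 v=6: DROP (t<17-3); WM=17
i=8 t=19 v=1: → [18,23); WM=18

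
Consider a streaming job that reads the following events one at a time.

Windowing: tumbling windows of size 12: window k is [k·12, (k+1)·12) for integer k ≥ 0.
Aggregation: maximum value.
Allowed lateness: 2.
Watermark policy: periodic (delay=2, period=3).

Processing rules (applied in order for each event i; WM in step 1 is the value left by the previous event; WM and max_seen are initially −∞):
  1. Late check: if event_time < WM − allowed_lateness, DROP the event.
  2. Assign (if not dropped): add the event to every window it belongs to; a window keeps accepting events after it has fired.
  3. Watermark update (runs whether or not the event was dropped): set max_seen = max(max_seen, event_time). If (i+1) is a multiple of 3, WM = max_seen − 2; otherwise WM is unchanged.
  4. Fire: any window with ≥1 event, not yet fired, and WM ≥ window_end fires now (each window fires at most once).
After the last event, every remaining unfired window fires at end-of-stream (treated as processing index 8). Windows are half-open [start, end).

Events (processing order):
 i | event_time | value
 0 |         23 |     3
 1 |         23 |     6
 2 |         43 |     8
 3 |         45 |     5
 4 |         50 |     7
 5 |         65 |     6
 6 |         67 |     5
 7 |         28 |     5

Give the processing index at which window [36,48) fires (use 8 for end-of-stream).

i=0 t=23 v=3: → [12,24); WM=−∞
i=1 t=23 v=6: → [12,24); WM=−∞
i=2 t=43 v=8: → [36,48); WM=41; [12,24) fires=6
i=3 t=45 v=5: → [36,48); WM=41
i=4 t=50 v=7: → [48,60); WM=41
i=5 t=65 v=6: → [60,72); WM=63; [36,48) fires=8 [48,60) fires=7
i=6 t=67 v=5: → [60,72); WM=63
i=7 t=28 v=5: DROP (t<63-2); WM=63

5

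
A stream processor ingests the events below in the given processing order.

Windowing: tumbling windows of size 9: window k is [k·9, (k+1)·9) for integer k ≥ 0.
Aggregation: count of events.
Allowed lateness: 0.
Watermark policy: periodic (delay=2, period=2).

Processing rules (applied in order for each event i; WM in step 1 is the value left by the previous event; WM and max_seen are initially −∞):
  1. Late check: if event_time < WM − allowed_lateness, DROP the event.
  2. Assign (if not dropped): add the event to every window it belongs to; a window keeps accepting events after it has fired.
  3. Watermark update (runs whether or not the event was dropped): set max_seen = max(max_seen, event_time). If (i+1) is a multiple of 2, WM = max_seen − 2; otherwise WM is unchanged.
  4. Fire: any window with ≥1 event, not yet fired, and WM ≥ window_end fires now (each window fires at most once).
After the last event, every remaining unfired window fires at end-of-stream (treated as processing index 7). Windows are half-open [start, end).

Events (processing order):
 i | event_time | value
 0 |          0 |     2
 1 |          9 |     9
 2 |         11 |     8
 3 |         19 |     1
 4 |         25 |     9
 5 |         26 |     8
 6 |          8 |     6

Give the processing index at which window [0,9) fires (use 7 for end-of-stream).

3

i=0 t=0 v=2: → [0,9); WM=−∞
i=1 t=9 v=9: → [9,18); WM=7
i=2 t=11 v=8: → [9,18); WM=7
i=3 t=19 v=1: → [18,27); WM=17; [0,9) fires=1
i=4 t=25 v=9: → [18,27); WM=17
i=5 t=26 v=8: → [18,27); WM=24; [9,18) fires=2
i=6 t=8 v=6: DROP (t<24-0); WM=24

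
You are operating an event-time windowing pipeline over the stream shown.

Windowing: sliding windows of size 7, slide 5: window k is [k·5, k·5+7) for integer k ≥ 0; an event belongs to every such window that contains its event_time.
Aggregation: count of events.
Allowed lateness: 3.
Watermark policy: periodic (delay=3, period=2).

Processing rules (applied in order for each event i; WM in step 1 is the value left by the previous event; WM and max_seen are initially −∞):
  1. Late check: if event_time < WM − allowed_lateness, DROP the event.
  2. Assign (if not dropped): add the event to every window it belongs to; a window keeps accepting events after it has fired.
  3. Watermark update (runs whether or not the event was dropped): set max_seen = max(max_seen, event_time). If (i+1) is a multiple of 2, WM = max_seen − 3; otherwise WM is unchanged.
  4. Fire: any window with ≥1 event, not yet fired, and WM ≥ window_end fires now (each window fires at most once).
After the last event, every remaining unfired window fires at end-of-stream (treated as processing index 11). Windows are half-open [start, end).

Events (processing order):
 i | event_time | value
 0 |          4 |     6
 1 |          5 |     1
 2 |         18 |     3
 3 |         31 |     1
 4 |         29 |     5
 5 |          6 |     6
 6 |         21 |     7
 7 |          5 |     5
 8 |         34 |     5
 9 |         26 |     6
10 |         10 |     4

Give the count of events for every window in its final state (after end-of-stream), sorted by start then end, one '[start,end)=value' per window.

i=0 t=4 v=6: → [0,7); WM=−∞
i=1 t=5 v=1: → [5,12),[0,7); WM=2
i=2 t=18 v=3: → [15,22); WM=2
i=3 t=31 v=1: → [30,37),[25,32); WM=28; [0,7) fires=2 [5,12) fires=1 [15,22) fires=1
i=4 t=29 v=5: → [25,32); WM=28
i=5 t=6 v=6: DROP (t<28-3); WM=28
i=6 t=21 v=7: DROP (t<28-3); WM=28
i=7 t=5 v=5: DROP (t<28-3); WM=28
i=8 t=34 v=5: → [30,37); WM=28
i=9 t=26 v=6: → [25,32),[20,27); WM=31; [20,27) fires=1
i=10 t=10 v=4: DROP (t<31-3); WM=31

[0,7)=2 [5,12)=1 [15,22)=1 [20,27)=1 [25,32)=3 [30,37)=2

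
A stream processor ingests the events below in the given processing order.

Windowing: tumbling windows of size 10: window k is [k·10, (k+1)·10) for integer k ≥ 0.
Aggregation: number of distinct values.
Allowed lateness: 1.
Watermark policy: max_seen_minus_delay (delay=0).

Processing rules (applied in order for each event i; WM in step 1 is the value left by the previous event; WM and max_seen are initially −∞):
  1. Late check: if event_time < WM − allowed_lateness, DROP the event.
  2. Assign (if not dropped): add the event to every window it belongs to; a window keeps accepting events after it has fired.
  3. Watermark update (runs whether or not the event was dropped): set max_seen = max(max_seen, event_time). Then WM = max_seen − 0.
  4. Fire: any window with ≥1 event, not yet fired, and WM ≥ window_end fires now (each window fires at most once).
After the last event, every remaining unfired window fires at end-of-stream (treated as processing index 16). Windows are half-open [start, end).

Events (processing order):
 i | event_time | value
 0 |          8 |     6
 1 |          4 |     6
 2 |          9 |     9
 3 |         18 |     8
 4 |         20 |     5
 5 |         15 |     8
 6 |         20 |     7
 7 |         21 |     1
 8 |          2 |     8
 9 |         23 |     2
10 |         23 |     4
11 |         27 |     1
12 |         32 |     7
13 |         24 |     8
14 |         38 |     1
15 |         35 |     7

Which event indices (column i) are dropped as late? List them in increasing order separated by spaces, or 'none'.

1 5 8 13 15

i=0 t=8 v=6: → [0,10); WM=8
i=1 t=4 v=6: DROP (t<8-1); WM=8
i=2 t=9 v=9: → [0,10); WM=9
i=3 t=18 v=8: → [10,20); WM=18; [0,10) fires=2
i=4 t=20 v=5: → [20,30); WM=20; [10,20) fires=1
i=5 t=15 v=8: DROP (t<20-1); WM=20
i=6 t=20 v=7: → [20,30); WM=20
i=7 t=21 v=1: → [20,30); WM=21
i=8 t=2 v=8: DROP (t<21-1); WM=21
i=9 t=23 v=2: → [20,30); WM=23
i=10 t=23 v=4: → [20,30); WM=23
i=11 t=27 v=1: → [20,30); WM=27
i=12 t=32 v=7: → [30,40); WM=32; [20,30) fires=5
i=13 t=24 v=8: DROP (t<32-1); WM=32
i=14 t=38 v=1: → [30,40); WM=38
i=15 t=35 v=7: DROP (t<38-1); WM=38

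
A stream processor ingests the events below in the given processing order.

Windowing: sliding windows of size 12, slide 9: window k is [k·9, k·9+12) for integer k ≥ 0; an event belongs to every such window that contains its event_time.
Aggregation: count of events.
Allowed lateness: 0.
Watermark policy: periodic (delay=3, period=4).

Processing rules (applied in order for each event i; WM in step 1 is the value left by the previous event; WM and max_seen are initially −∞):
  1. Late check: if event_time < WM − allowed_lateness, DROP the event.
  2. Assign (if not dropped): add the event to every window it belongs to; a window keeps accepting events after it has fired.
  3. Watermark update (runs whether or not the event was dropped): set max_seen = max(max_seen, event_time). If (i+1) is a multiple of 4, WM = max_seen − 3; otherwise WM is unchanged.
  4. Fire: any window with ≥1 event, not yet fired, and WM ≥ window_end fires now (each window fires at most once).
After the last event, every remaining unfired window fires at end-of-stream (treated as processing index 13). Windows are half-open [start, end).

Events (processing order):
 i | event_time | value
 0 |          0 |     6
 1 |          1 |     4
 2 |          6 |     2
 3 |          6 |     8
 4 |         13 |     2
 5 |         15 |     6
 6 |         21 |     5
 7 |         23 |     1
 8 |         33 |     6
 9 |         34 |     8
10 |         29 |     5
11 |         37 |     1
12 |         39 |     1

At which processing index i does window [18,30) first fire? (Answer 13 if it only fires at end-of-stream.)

11

i=0 t=0 v=6: → [0,12); WM=−∞
i=1 t=1 v=4: → [0,12); WM=−∞
i=2 t=6 v=2: → [0,12); WM=−∞
i=3 t=6 v=8: → [0,12); WM=3
i=4 t=13 v=2: → [9,21); WM=3
i=5 t=15 v=6: → [9,21); WM=3
i=6 t=21 v=5: → [18,30); WM=3
i=7 t=23 v=1: → [18,30); WM=20; [0,12) fires=4
i=8 t=33 v=6: → [27,39); WM=20
i=9 t=34 v=8: → [27,39); WM=20
i=10 t=29 v=5: → [27,39),[18,30); WM=20
i=11 t=37 v=1: → [36,48),[27,39); WM=34; [9,21) fires=2 [18,30) fires=3
i=12 t=39 v=1: → [36,48); WM=34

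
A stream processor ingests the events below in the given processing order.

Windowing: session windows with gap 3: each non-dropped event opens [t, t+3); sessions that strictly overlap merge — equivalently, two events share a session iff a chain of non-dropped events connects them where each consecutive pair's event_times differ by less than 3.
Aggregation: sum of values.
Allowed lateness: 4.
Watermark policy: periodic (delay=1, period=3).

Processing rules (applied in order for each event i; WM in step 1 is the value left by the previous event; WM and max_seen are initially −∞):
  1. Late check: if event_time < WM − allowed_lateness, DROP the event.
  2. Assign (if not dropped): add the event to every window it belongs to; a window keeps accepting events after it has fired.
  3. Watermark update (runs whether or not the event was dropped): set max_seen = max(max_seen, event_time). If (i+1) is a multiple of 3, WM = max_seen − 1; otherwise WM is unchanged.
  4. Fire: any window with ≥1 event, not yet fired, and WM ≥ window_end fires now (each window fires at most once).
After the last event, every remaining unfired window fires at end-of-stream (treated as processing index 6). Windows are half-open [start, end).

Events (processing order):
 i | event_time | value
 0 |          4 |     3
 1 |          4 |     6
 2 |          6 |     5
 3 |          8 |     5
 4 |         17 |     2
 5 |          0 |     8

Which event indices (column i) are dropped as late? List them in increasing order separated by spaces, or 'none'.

5

i=0 t=4 v=3: → [4,7); WM=−∞
i=1 t=4 v=6: → [4,7); WM=−∞
i=2 t=6 v=5: → [4,9); WM=5
i=3 t=8 v=5: → [4,11); WM=5
i=4 t=17 v=2: → [17,20); WM=5
i=5 t=0 v=8: DROP (t<5-4); WM=16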